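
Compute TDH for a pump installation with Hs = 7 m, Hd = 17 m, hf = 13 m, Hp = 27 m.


TDH = Hs + Hd + hf + Hp = 7 + 17 + 13 + 27 = 64

64 m


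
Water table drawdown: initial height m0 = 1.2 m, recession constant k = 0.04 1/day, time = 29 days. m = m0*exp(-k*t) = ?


m = m0 * exp(-k*t)
m = 1.2 * exp(-0.04 * 29)
m = 1.2 * exp(-1.1600)

0.3762 m


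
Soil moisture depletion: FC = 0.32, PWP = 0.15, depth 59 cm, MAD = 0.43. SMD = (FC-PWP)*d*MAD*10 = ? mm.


SMD = (FC - PWP) * d * MAD * 10
SMD = (0.32 - 0.15) * 59 * 0.43 * 10
SMD = 0.1700 * 59 * 0.43 * 10

43.1290 mm


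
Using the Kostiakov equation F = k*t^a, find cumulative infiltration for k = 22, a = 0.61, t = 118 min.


F = k * t^a = 22 * 118^0.61
F = 22 * 18.358958

403.8971 mm


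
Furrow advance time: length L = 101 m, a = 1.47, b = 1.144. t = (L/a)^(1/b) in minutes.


t = (L/a)^(1/b)
t = (101/1.47)^(1/1.144)
t = 68.707483^(1/1.144)

40.3434 min


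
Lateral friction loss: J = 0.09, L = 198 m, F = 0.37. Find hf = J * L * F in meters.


hf = J * L * F = 0.09 * 198 * 0.37 = 6.5934 m

6.5934 m


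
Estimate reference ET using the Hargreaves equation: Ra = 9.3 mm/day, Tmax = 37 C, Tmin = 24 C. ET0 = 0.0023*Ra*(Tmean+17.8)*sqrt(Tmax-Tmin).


Tmean = (Tmax + Tmin)/2 = (37 + 24)/2 = 30.5
ET0 = 0.0023 * 9.3 * (30.5 + 17.8) * sqrt(37 - 24)
ET0 = 0.0023 * 9.3 * 48.3 * 3.605551

3.7250 mm/day


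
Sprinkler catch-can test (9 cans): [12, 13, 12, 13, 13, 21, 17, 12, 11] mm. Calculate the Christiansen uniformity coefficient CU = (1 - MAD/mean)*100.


mean = 13.777778 mm
MAD = 2.320988 mm
CU = (1 - 2.320988/13.777778)*100

83.1541 %


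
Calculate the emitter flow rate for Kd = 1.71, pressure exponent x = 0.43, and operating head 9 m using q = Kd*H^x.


q = Kd * H^x = 1.71 * 9^0.43 = 1.71 * 2.572316

4.3987 L/h


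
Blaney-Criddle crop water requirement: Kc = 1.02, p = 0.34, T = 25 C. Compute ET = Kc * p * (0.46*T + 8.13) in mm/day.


ET = Kc * p * (0.46*T + 8.13)
ET = 1.02 * 0.34 * (0.46*25 + 8.13)
ET = 1.02 * 0.34 * 19.6300

6.8077 mm/day


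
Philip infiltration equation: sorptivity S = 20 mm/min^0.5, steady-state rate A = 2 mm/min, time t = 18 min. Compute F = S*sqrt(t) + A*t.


F = S*sqrt(t) + A*t
F = 20*sqrt(18) + 2*18
F = 20*4.242641 + 36

120.8528 mm


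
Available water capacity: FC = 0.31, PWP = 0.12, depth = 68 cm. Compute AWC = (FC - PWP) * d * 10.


AWC = (FC - PWP) * d * 10
AWC = (0.31 - 0.12) * 68 * 10
AWC = 0.1900 * 68 * 10

129.2000 mm


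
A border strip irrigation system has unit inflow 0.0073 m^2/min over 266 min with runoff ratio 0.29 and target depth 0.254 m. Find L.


L = q*t/((1+r)*Z)
L = 0.0073*266/((1+0.29)*0.254)
L = 1.9418/0.32766

5.9263 m


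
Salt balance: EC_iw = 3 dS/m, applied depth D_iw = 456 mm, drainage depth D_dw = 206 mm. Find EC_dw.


EC_dw = EC_iw * D_iw / D_dw
EC_dw = 3 * 456 / 206
EC_dw = 1368 / 206

6.6408 dS/m


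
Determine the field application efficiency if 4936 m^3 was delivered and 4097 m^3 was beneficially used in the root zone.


Ea = V_root / V_field * 100 = 4097 / 4936 * 100 = 83.0024%

83.0024 %


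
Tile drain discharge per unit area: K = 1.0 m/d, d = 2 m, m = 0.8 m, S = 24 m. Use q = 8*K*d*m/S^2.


q = 8*K*d*m/S^2
q = 8*1.0*2*0.8/24^2
q = 12.8000 / 576

0.0222 m/d


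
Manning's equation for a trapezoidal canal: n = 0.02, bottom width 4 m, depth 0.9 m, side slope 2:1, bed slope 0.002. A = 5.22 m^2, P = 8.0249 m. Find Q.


R = A/P = 5.22/8.0249 = 0.650475
Q = (1/0.02) * 5.22 * 0.650475^(2/3) * 0.002^0.5

8.7628 m^3/s


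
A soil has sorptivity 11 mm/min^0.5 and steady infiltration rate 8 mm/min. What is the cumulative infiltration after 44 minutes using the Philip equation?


F = S*sqrt(t) + A*t
F = 11*sqrt(44) + 8*44
F = 11*6.633250 + 352

424.9658 mm


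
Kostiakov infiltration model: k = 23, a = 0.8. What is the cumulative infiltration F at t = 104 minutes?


F = k * t^a = 23 * 104^0.8
F = 23 * 41.079644

944.8318 mm


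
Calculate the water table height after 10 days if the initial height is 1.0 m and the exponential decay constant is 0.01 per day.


m = m0 * exp(-k*t)
m = 1.0 * exp(-0.01 * 10)
m = 1.0 * exp(-0.1000)

0.9048 m


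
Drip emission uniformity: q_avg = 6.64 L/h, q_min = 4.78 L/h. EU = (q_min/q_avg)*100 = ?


EU = (q_min/q_avg)*100 = (4.78/6.64)*100 = 71.9880%

71.9880 %


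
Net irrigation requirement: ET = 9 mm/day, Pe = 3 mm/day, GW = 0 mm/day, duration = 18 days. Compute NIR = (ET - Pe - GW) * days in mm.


Daily deficit = ET - Pe - GW = 9 - 3 - 0 = 6 mm/day
NIR = 6 * 18 = 108 mm

108.0000 mm


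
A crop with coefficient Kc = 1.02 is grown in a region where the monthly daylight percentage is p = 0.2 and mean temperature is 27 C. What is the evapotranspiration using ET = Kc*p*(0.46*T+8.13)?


ET = Kc * p * (0.46*T + 8.13)
ET = 1.02 * 0.2 * (0.46*27 + 8.13)
ET = 1.02 * 0.2 * 20.5500

4.1922 mm/day


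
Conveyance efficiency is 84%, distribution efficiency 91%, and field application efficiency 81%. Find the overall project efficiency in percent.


Ec = 0.84, Eb = 0.91, Ea = 0.81
E = 0.84 * 0.91 * 0.81 * 100 = 61.9164%

61.9164 %


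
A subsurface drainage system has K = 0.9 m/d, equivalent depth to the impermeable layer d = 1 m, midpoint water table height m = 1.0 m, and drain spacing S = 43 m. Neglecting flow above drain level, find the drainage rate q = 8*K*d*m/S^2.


q = 8*K*d*m/S^2
q = 8*0.9*1*1.0/43^2
q = 7.2000 / 1849

0.0039 m/d


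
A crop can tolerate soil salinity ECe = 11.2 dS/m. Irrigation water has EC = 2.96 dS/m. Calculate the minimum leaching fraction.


LR = ECiw / (5*ECe - ECiw)
LR = 2.96 / (5*11.2 - 2.96)
LR = 2.96 / 53.0400

0.0558


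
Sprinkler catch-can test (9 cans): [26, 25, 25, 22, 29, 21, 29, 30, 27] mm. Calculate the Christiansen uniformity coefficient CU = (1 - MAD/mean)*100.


mean = 26.000000 mm
MAD = 2.444444 mm
CU = (1 - 2.444444/26.000000)*100

90.5983 %


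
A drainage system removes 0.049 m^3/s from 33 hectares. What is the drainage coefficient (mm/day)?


DC = Q * 86400 / (A * 10000) * 1000
DC = 0.049 * 86400 / (33 * 10000) * 1000
DC = 4233600.0000 / 330000

12.8291 mm/day


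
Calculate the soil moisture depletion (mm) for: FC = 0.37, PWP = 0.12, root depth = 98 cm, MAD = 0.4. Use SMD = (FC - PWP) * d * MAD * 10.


SMD = (FC - PWP) * d * MAD * 10
SMD = (0.37 - 0.12) * 98 * 0.4 * 10
SMD = 0.2500 * 98 * 0.4 * 10

98.0000 mm


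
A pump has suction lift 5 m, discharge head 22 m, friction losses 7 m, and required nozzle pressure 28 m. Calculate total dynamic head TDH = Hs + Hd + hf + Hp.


TDH = Hs + Hd + hf + Hp = 5 + 22 + 7 + 28 = 62

62 m


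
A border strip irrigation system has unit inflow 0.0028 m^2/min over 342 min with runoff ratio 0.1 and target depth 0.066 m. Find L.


L = q*t/((1+r)*Z)
L = 0.0028*342/((1+0.1)*0.066)
L = 0.9576/0.0726

13.1901 m


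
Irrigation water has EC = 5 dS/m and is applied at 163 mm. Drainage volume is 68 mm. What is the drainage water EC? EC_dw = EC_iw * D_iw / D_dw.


EC_dw = EC_iw * D_iw / D_dw
EC_dw = 5 * 163 / 68
EC_dw = 815 / 68

11.9853 dS/m


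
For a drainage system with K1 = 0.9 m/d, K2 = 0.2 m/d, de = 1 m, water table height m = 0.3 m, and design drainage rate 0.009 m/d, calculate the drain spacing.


S^2 = 8*K2*de*m/q + 4*K1*m^2/q
S^2 = 8*0.2*1*0.3/0.009 + 4*0.9*0.3^2/0.009
S = sqrt(89.3333)

9.4516 m


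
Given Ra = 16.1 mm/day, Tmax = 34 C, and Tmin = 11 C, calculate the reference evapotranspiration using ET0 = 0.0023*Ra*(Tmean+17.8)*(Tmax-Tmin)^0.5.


Tmean = (Tmax + Tmin)/2 = (34 + 11)/2 = 22.5
ET0 = 0.0023 * 16.1 * (22.5 + 17.8) * sqrt(34 - 11)
ET0 = 0.0023 * 16.1 * 40.3 * 4.795832

7.1569 mm/day


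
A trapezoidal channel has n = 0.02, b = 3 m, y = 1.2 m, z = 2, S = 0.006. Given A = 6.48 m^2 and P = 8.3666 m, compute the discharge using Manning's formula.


R = A/P = 6.48/8.3666 = 0.774508
Q = (1/0.02) * 6.48 * 0.774508^(2/3) * 0.006^0.5

21.1660 m^3/s


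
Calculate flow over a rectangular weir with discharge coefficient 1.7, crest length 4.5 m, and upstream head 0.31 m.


Q = C * L * H^(3/2) = 1.7 * 4.5 * 0.31^1.5 = 1.7 * 4.5 * 0.172601

1.3204 m^3/s


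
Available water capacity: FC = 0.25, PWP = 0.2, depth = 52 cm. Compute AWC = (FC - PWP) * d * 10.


AWC = (FC - PWP) * d * 10
AWC = (0.25 - 0.2) * 52 * 10
AWC = 0.0500 * 52 * 10

26.0000 mm


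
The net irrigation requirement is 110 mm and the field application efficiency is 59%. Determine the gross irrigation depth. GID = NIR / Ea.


Ea = 59% = 0.59
GID = NIR / Ea = 110 / 0.59 = 186.4407 mm

186.4407 mm


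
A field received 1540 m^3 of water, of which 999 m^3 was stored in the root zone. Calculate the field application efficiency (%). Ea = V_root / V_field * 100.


Ea = V_root / V_field * 100 = 999 / 1540 * 100 = 64.8701%

64.8701 %


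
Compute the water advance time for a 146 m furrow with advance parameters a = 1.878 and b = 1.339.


t = (L/a)^(1/b)
t = (146/1.878)^(1/1.339)
t = 77.742279^(1/1.339)

25.8221 min


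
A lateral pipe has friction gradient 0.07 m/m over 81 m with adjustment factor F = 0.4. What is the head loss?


hf = J * L * F = 0.07 * 81 * 0.4 = 2.2680 m

2.2680 m


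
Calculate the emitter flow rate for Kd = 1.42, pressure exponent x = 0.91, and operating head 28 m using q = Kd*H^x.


q = Kd * H^x = 1.42 * 28^0.91 = 1.42 * 20.745018

29.4579 L/h


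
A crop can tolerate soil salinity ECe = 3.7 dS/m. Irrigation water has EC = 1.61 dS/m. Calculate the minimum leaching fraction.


LR = ECiw / (5*ECe - ECiw)
LR = 1.61 / (5*3.7 - 1.61)
LR = 1.61 / 16.8900

0.0953


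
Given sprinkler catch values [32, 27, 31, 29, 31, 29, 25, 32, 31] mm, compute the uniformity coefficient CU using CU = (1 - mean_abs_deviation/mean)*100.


mean = 29.666667 mm
MAD = 1.925926 mm
CU = (1 - 1.925926/29.666667)*100

93.5081 %


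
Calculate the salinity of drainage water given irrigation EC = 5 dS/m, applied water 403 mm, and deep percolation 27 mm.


EC_dw = EC_iw * D_iw / D_dw
EC_dw = 5 * 403 / 27
EC_dw = 2015 / 27

74.6296 dS/m


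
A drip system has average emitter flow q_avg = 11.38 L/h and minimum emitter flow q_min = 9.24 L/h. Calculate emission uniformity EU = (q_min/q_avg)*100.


EU = (q_min/q_avg)*100 = (9.24/11.38)*100 = 81.1951%

81.1951 %


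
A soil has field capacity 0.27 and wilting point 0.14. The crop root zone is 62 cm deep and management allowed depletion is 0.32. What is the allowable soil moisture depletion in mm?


SMD = (FC - PWP) * d * MAD * 10
SMD = (0.27 - 0.14) * 62 * 0.32 * 10
SMD = 0.1300 * 62 * 0.32 * 10

25.7920 mm


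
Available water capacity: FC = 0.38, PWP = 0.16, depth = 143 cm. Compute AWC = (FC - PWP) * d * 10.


AWC = (FC - PWP) * d * 10
AWC = (0.38 - 0.16) * 143 * 10
AWC = 0.2200 * 143 * 10

314.6000 mm


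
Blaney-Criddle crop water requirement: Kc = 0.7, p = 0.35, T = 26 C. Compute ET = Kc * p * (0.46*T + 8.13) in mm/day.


ET = Kc * p * (0.46*T + 8.13)
ET = 0.7 * 0.35 * (0.46*26 + 8.13)
ET = 0.7 * 0.35 * 20.0900

4.9221 mm/day


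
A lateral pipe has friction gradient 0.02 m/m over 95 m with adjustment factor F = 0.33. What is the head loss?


hf = J * L * F = 0.02 * 95 * 0.33 = 0.6270 m

0.6270 m


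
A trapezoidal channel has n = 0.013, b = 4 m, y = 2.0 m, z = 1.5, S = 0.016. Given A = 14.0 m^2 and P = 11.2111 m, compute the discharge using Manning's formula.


R = A/P = 14.0/11.2111 = 1.248762
Q = (1/0.013) * 14.0 * 1.248762^(2/3) * 0.016^0.5

157.9663 m^3/s


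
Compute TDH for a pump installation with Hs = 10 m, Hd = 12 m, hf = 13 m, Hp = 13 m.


TDH = Hs + Hd + hf + Hp = 10 + 12 + 13 + 13 = 48

48 m


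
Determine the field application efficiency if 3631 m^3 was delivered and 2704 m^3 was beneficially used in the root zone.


Ea = V_root / V_field * 100 = 2704 / 3631 * 100 = 74.4698%

74.4698 %


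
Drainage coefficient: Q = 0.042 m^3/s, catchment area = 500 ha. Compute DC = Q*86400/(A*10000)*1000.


DC = Q * 86400 / (A * 10000) * 1000
DC = 0.042 * 86400 / (500 * 10000) * 1000
DC = 3628800.0000 / 5000000

0.7258 mm/day


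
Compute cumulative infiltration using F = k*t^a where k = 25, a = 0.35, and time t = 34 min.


F = k * t^a = 25 * 34^0.35
F = 25 * 3.435719

85.8930 mm


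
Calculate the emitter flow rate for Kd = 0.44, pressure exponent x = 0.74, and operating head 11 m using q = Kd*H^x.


q = Kd * H^x = 0.44 * 11^0.74 = 0.44 * 5.896993

2.5947 L/h


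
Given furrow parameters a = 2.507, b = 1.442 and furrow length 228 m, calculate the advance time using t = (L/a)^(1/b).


t = (L/a)^(1/b)
t = (228/2.507)^(1/1.442)
t = 90.945353^(1/1.442)

22.8233 min


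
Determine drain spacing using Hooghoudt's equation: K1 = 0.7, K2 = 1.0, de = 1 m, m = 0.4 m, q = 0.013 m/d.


S^2 = 8*K2*de*m/q + 4*K1*m^2/q
S^2 = 8*1.0*1*0.4/0.013 + 4*0.7*0.4^2/0.013
S = sqrt(280.6154)

16.7516 m


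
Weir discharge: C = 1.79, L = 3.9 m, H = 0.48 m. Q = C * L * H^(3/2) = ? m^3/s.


Q = C * L * H^(3/2) = 1.79 * 3.9 * 0.48^1.5 = 1.79 * 3.9 * 0.332554

2.3216 m^3/s


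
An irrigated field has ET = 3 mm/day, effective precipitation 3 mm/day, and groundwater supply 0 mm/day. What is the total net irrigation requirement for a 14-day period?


Daily deficit = ET - Pe - GW = 3 - 3 - 0 = 0 mm/day
NIR = 0 * 14 = 0 mm

0 mm


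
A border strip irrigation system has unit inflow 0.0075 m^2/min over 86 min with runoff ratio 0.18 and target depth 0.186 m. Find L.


L = q*t/((1+r)*Z)
L = 0.0075*86/((1+0.18)*0.186)
L = 0.645/0.21948

2.9388 m


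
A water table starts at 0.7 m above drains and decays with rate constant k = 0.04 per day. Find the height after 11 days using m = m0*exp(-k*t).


m = m0 * exp(-k*t)
m = 0.7 * exp(-0.04 * 11)
m = 0.7 * exp(-0.4400)

0.4508 m


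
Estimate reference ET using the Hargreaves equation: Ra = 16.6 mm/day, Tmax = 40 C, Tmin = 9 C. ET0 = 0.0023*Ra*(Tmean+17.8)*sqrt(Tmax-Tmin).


Tmean = (Tmax + Tmin)/2 = (40 + 9)/2 = 24.5
ET0 = 0.0023 * 16.6 * (24.5 + 17.8) * sqrt(40 - 9)
ET0 = 0.0023 * 16.6 * 42.3 * 5.567764

8.9920 mm/day


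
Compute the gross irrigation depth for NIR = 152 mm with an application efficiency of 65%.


Ea = 65% = 0.65
GID = NIR / Ea = 152 / 0.65 = 233.8462 mm

233.8462 mm


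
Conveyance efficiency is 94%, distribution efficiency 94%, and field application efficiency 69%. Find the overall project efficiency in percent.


Ec = 0.94, Eb = 0.94, Ea = 0.69
E = 0.94 * 0.94 * 0.69 * 100 = 60.9684%

60.9684 %


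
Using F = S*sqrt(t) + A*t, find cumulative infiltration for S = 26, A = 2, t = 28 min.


F = S*sqrt(t) + A*t
F = 26*sqrt(28) + 2*28
F = 26*5.291503 + 56

193.5791 mm


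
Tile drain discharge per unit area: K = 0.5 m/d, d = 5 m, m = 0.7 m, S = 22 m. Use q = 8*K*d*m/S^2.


q = 8*K*d*m/S^2
q = 8*0.5*5*0.7/22^2
q = 14.0000 / 484

0.0289 m/d


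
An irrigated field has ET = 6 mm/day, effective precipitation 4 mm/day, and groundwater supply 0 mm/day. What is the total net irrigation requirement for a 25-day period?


Daily deficit = ET - Pe - GW = 6 - 4 - 0 = 2 mm/day
NIR = 2 * 25 = 50 mm

50.0000 mm


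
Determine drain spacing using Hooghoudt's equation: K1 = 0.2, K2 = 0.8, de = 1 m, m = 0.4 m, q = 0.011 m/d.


S^2 = 8*K2*de*m/q + 4*K1*m^2/q
S^2 = 8*0.8*1*0.4/0.011 + 4*0.2*0.4^2/0.011
S = sqrt(244.3636)

15.6321 m


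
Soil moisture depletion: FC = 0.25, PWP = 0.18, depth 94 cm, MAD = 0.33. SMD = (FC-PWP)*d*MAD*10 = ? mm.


SMD = (FC - PWP) * d * MAD * 10
SMD = (0.25 - 0.18) * 94 * 0.33 * 10
SMD = 0.0700 * 94 * 0.33 * 10

21.7140 mm


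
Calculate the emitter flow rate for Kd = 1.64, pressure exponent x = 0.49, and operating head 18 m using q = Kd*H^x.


q = Kd * H^x = 1.64 * 18^0.49 = 1.64 * 4.121768

6.7597 L/h


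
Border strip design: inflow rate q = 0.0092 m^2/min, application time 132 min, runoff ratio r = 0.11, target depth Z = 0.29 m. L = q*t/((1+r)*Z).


L = q*t/((1+r)*Z)
L = 0.0092*132/((1+0.11)*0.29)
L = 1.2144/0.3219

3.7726 m


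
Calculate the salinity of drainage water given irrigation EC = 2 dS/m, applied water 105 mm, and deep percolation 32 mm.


EC_dw = EC_iw * D_iw / D_dw
EC_dw = 2 * 105 / 32
EC_dw = 210 / 32

6.5625 dS/m


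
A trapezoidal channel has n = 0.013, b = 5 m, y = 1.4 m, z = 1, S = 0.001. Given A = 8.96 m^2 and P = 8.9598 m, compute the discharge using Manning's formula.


R = A/P = 8.96/8.9598 = 1.000022
Q = (1/0.013) * 8.96 * 1.000022^(2/3) * 0.001^0.5

21.7957 m^3/s


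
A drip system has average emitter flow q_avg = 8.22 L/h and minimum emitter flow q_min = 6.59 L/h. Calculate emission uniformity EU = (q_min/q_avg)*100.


EU = (q_min/q_avg)*100 = (6.59/8.22)*100 = 80.1703%

80.1703 %


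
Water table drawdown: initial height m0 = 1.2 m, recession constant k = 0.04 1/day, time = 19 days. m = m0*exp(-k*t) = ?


m = m0 * exp(-k*t)
m = 1.2 * exp(-0.04 * 19)
m = 1.2 * exp(-0.7600)

0.5612 m


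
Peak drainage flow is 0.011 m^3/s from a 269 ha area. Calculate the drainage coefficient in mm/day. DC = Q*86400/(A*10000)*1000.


DC = Q * 86400 / (A * 10000) * 1000
DC = 0.011 * 86400 / (269 * 10000) * 1000
DC = 950400.0000 / 2690000

0.3533 mm/day


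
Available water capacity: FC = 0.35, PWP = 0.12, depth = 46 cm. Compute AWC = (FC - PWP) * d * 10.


AWC = (FC - PWP) * d * 10
AWC = (0.35 - 0.12) * 46 * 10
AWC = 0.2300 * 46 * 10

105.8000 mm


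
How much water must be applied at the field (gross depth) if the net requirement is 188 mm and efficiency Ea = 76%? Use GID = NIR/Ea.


Ea = 76% = 0.76
GID = NIR / Ea = 188 / 0.76 = 247.3684 mm

247.3684 mm


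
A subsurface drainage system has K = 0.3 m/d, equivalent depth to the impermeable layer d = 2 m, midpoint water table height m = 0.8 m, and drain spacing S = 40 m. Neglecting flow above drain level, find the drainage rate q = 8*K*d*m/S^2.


q = 8*K*d*m/S^2
q = 8*0.3*2*0.8/40^2
q = 3.8400 / 1600

0.0024 m/d


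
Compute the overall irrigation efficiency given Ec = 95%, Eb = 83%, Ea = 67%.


Ec = 0.95, Eb = 0.83, Ea = 0.67
E = 0.95 * 0.83 * 0.67 * 100 = 52.8295%

52.8295 %


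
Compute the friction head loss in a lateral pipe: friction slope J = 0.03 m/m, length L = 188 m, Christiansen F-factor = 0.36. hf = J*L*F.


hf = J * L * F = 0.03 * 188 * 0.36 = 2.0304 m

2.0304 m


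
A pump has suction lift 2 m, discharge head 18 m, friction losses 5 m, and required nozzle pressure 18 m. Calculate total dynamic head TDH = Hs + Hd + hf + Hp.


TDH = Hs + Hd + hf + Hp = 2 + 18 + 5 + 18 = 43

43 m


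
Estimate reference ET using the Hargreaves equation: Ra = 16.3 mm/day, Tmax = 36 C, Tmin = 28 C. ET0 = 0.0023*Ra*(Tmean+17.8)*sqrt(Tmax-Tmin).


Tmean = (Tmax + Tmin)/2 = (36 + 28)/2 = 32.0
ET0 = 0.0023 * 16.3 * (32.0 + 17.8) * sqrt(36 - 28)
ET0 = 0.0023 * 16.3 * 49.8 * 2.828427

5.2807 mm/day


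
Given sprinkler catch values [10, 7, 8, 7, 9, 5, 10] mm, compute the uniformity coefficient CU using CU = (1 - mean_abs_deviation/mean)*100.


mean = 8.000000 mm
MAD = 1.428571 mm
CU = (1 - 1.428571/8.000000)*100

82.1429 %


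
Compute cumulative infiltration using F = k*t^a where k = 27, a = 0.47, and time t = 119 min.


F = k * t^a = 27 * 119^0.47
F = 27 * 9.451638

255.1942 mm


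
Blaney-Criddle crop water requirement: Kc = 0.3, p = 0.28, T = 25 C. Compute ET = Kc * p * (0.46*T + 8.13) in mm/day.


ET = Kc * p * (0.46*T + 8.13)
ET = 0.3 * 0.28 * (0.46*25 + 8.13)
ET = 0.3 * 0.28 * 19.6300

1.6489 mm/day


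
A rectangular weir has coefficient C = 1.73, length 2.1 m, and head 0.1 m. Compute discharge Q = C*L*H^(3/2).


Q = C * L * H^(3/2) = 1.73 * 2.1 * 0.1^1.5 = 1.73 * 2.1 * 0.031623

0.1149 m^3/s


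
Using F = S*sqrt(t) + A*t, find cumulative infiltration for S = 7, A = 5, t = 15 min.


F = S*sqrt(t) + A*t
F = 7*sqrt(15) + 5*15
F = 7*3.872983 + 75

102.1109 mm


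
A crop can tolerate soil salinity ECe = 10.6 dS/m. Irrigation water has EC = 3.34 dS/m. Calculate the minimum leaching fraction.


LR = ECiw / (5*ECe - ECiw)
LR = 3.34 / (5*10.6 - 3.34)
LR = 3.34 / 49.6600

0.0673


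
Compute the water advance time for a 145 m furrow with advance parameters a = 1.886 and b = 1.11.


t = (L/a)^(1/b)
t = (145/1.886)^(1/1.11)
t = 76.882291^(1/1.11)

49.9968 min


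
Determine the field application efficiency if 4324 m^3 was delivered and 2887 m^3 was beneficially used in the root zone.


Ea = V_root / V_field * 100 = 2887 / 4324 * 100 = 66.7669%

66.7669 %


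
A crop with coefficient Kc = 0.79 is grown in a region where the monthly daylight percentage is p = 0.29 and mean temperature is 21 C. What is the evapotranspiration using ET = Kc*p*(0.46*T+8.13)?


ET = Kc * p * (0.46*T + 8.13)
ET = 0.79 * 0.29 * (0.46*21 + 8.13)
ET = 0.79 * 0.29 * 17.7900

4.0757 mm/day


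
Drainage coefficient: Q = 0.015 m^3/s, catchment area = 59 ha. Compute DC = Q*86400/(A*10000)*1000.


DC = Q * 86400 / (A * 10000) * 1000
DC = 0.015 * 86400 / (59 * 10000) * 1000
DC = 1296000.0000 / 590000

2.1966 mm/day


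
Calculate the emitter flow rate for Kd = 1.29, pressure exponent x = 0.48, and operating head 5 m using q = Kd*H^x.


q = Kd * H^x = 1.29 * 5^0.48 = 1.29 * 2.165238

2.7932 L/h


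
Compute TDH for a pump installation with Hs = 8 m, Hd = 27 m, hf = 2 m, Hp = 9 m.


TDH = Hs + Hd + hf + Hp = 8 + 27 + 2 + 9 = 46

46 m


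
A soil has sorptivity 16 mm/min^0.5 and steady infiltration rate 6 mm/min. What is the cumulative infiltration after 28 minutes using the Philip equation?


F = S*sqrt(t) + A*t
F = 16*sqrt(28) + 6*28
F = 16*5.291503 + 168

252.6640 mm


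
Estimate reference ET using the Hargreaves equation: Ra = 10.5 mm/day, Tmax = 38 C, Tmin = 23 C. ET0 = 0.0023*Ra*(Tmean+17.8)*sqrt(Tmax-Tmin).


Tmean = (Tmax + Tmin)/2 = (38 + 23)/2 = 30.5
ET0 = 0.0023 * 10.5 * (30.5 + 17.8) * sqrt(38 - 23)
ET0 = 0.0023 * 10.5 * 48.3 * 3.872983

4.5176 mm/day


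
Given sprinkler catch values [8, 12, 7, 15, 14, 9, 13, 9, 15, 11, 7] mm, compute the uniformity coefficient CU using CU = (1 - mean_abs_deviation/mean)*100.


mean = 10.909091 mm
MAD = 2.644628 mm
CU = (1 - 2.644628/10.909091)*100

75.7576 %


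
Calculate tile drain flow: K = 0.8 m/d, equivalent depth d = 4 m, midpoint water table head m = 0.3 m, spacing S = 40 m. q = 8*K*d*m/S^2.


q = 8*K*d*m/S^2
q = 8*0.8*4*0.3/40^2
q = 7.6800 / 1600

0.0048 m/d


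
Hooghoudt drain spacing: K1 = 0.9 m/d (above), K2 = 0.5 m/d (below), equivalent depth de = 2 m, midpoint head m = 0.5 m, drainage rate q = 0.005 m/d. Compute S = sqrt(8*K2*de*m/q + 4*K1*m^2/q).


S^2 = 8*K2*de*m/q + 4*K1*m^2/q
S^2 = 8*0.5*2*0.5/0.005 + 4*0.9*0.5^2/0.005
S = sqrt(980.0000)

31.3050 m


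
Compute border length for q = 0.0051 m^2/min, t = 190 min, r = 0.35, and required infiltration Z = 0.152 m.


L = q*t/((1+r)*Z)
L = 0.0051*190/((1+0.35)*0.152)
L = 0.969/0.2052

4.7222 m


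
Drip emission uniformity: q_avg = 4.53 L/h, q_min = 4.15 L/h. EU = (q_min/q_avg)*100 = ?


EU = (q_min/q_avg)*100 = (4.15/4.53)*100 = 91.6115%

91.6115 %


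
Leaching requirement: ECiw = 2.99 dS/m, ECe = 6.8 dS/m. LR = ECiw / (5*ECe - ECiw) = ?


LR = ECiw / (5*ECe - ECiw)
LR = 2.99 / (5*6.8 - 2.99)
LR = 2.99 / 31.0100

0.0964


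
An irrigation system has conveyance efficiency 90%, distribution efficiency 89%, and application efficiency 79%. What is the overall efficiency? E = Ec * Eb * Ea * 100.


Ec = 0.9, Eb = 0.89, Ea = 0.79
E = 0.9 * 0.89 * 0.79 * 100 = 63.2790%

63.2790 %


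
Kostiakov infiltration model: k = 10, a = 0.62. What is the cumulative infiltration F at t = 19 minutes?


F = k * t^a = 10 * 19^0.62
F = 10 * 6.206221

62.0622 mm


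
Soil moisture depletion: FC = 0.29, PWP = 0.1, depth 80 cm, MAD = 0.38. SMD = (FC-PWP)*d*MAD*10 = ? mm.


SMD = (FC - PWP) * d * MAD * 10
SMD = (0.29 - 0.1) * 80 * 0.38 * 10
SMD = 0.1900 * 80 * 0.38 * 10

57.7600 mm


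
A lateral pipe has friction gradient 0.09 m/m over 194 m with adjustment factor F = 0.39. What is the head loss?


hf = J * L * F = 0.09 * 194 * 0.39 = 6.8094 m

6.8094 m


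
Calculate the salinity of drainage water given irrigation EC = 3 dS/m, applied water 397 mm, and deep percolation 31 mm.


EC_dw = EC_iw * D_iw / D_dw
EC_dw = 3 * 397 / 31
EC_dw = 1191 / 31

38.4194 dS/m


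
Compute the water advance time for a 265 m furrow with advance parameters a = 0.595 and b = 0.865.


t = (L/a)^(1/b)
t = (265/0.595)^(1/0.865)
t = 445.378151^(1/0.865)

1153.7570 min


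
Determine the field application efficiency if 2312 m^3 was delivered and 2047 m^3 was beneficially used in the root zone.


Ea = V_root / V_field * 100 = 2047 / 2312 * 100 = 88.5381%

88.5381 %


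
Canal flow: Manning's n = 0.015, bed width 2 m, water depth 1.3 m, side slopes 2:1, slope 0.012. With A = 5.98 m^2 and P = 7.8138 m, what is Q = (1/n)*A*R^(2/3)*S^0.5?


R = A/P = 5.98/7.8138 = 0.765313
Q = (1/0.015) * 5.98 * 0.765313^(2/3) * 0.012^0.5

36.5393 m^3/s


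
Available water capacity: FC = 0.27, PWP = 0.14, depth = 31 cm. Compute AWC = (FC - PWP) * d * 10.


AWC = (FC - PWP) * d * 10
AWC = (0.27 - 0.14) * 31 * 10
AWC = 0.1300 * 31 * 10

40.3000 mm


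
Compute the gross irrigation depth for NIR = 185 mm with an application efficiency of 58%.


Ea = 58% = 0.58
GID = NIR / Ea = 185 / 0.58 = 318.9655 mm

318.9655 mm


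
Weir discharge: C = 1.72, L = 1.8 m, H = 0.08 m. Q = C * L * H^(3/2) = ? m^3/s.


Q = C * L * H^(3/2) = 1.72 * 1.8 * 0.08^1.5 = 1.72 * 1.8 * 0.022627

0.0701 m^3/s


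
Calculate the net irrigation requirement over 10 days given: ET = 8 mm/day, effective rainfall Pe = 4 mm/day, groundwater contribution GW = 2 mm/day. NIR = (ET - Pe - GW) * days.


Daily deficit = ET - Pe - GW = 8 - 4 - 2 = 2 mm/day
NIR = 2 * 10 = 20 mm

20.0000 mm


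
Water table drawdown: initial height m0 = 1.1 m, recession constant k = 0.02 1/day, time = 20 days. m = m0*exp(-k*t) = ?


m = m0 * exp(-k*t)
m = 1.1 * exp(-0.02 * 20)
m = 1.1 * exp(-0.4000)

0.7374 m


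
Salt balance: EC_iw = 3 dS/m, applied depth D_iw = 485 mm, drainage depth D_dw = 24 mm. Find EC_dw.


EC_dw = EC_iw * D_iw / D_dw
EC_dw = 3 * 485 / 24
EC_dw = 1455 / 24

60.6250 dS/m


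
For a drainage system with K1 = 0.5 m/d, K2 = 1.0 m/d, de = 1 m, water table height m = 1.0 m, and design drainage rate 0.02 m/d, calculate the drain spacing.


S^2 = 8*K2*de*m/q + 4*K1*m^2/q
S^2 = 8*1.0*1*1.0/0.02 + 4*0.5*1.0^2/0.02
S = sqrt(500.0000)

22.3607 m


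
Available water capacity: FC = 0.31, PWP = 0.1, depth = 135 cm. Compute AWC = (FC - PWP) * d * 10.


AWC = (FC - PWP) * d * 10
AWC = (0.31 - 0.1) * 135 * 10
AWC = 0.2100 * 135 * 10

283.5000 mm


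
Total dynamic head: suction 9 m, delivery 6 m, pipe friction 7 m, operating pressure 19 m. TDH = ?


TDH = Hs + Hd + hf + Hp = 9 + 6 + 7 + 19 = 41

41 m


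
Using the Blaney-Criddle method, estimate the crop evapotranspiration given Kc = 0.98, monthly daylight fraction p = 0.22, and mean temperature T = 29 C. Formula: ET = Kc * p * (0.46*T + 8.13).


ET = Kc * p * (0.46*T + 8.13)
ET = 0.98 * 0.22 * (0.46*29 + 8.13)
ET = 0.98 * 0.22 * 21.4700

4.6289 mm/day


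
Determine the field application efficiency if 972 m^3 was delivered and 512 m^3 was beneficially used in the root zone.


Ea = V_root / V_field * 100 = 512 / 972 * 100 = 52.6749%

52.6749 %


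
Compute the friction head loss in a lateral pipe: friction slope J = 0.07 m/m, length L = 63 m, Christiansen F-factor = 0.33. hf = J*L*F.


hf = J * L * F = 0.07 * 63 * 0.33 = 1.4553 m

1.4553 m


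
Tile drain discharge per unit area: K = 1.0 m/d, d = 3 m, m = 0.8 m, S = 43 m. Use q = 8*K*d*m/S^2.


q = 8*K*d*m/S^2
q = 8*1.0*3*0.8/43^2
q = 19.2000 / 1849

0.0104 m/d


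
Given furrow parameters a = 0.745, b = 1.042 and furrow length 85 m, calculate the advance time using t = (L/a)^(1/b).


t = (L/a)^(1/b)
t = (85/0.745)^(1/1.042)
t = 114.093960^(1/1.042)

94.2628 min


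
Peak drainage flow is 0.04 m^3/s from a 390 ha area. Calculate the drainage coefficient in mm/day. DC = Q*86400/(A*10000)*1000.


DC = Q * 86400 / (A * 10000) * 1000
DC = 0.04 * 86400 / (390 * 10000) * 1000
DC = 3456000.0000 / 3900000

0.8862 mm/day


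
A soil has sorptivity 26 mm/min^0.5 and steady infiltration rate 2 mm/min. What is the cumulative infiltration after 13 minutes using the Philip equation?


F = S*sqrt(t) + A*t
F = 26*sqrt(13) + 2*13
F = 26*3.605551 + 26

119.7443 mm


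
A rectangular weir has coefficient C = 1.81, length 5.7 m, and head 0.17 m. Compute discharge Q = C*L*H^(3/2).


Q = C * L * H^(3/2) = 1.81 * 5.7 * 0.17^1.5 = 1.81 * 5.7 * 0.070093

0.7231 m^3/s


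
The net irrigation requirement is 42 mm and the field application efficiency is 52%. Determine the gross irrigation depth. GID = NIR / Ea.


Ea = 52% = 0.52
GID = NIR / Ea = 42 / 0.52 = 80.7692 mm

80.7692 mm


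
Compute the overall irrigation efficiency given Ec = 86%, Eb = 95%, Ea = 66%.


Ec = 0.86, Eb = 0.95, Ea = 0.66
E = 0.86 * 0.95 * 0.66 * 100 = 53.9220%

53.9220 %


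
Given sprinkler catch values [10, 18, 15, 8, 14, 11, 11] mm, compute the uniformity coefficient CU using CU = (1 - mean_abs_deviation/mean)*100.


mean = 12.428571 mm
MAD = 2.775510 mm
CU = (1 - 2.775510/12.428571)*100

77.6683 %


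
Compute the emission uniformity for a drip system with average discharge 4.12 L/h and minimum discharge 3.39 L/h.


EU = (q_min/q_avg)*100 = (3.39/4.12)*100 = 82.2816%

82.2816 %


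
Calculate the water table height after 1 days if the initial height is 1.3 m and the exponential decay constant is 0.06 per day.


m = m0 * exp(-k*t)
m = 1.3 * exp(-0.06 * 1)
m = 1.3 * exp(-0.0600)

1.2243 m


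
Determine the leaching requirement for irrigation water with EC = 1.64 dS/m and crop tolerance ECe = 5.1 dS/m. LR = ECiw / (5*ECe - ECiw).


LR = ECiw / (5*ECe - ECiw)
LR = 1.64 / (5*5.1 - 1.64)
LR = 1.64 / 23.8600

0.0687


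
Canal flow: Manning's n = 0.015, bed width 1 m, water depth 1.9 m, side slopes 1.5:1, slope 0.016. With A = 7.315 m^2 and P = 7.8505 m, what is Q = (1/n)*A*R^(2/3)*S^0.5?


R = A/P = 7.315/7.8505 = 0.931788
Q = (1/0.015) * 7.315 * 0.931788^(2/3) * 0.016^0.5

58.8475 m^3/s


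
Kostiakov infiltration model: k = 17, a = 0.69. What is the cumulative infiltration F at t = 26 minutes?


F = k * t^a = 17 * 26^0.69
F = 17 * 9.469599

160.9832 mm


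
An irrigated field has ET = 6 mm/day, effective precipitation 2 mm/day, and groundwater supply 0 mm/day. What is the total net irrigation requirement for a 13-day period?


Daily deficit = ET - Pe - GW = 6 - 2 - 0 = 4 mm/day
NIR = 4 * 13 = 52 mm

52.0000 mm


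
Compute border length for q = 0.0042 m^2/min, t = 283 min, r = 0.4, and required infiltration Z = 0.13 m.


L = q*t/((1+r)*Z)
L = 0.0042*283/((1+0.4)*0.13)
L = 1.1886/0.182

6.5308 m


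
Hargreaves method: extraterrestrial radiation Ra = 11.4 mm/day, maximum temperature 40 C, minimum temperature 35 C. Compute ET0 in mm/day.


Tmean = (Tmax + Tmin)/2 = (40 + 35)/2 = 37.5
ET0 = 0.0023 * 11.4 * (37.5 + 17.8) * sqrt(40 - 35)
ET0 = 0.0023 * 11.4 * 55.3 * 2.236068

3.2422 mm/day


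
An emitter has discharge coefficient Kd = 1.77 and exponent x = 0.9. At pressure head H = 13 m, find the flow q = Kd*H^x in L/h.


q = Kd * H^x = 1.77 * 13^0.9 = 1.77 * 10.058866

17.8042 L/h


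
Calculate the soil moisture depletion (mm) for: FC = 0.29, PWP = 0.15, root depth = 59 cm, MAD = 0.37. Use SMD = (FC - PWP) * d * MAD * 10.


SMD = (FC - PWP) * d * MAD * 10
SMD = (0.29 - 0.15) * 59 * 0.37 * 10
SMD = 0.1400 * 59 * 0.37 * 10

30.5620 mm


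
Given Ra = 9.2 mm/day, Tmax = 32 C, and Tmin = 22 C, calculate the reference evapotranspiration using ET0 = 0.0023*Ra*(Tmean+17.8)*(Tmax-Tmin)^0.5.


Tmean = (Tmax + Tmin)/2 = (32 + 22)/2 = 27.0
ET0 = 0.0023 * 9.2 * (27.0 + 17.8) * sqrt(32 - 22)
ET0 = 0.0023 * 9.2 * 44.8 * 3.162278

2.9977 mm/day


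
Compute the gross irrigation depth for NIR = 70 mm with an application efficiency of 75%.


Ea = 75% = 0.75
GID = NIR / Ea = 70 / 0.75 = 93.3333 mm

93.3333 mm


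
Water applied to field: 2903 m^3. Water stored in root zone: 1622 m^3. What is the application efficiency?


Ea = V_root / V_field * 100 = 1622 / 2903 * 100 = 55.8732%

55.8732 %


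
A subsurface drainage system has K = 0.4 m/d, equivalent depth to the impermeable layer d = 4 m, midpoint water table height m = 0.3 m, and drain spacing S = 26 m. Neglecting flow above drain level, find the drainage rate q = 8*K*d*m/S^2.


q = 8*K*d*m/S^2
q = 8*0.4*4*0.3/26^2
q = 3.8400 / 676

0.0057 m/d


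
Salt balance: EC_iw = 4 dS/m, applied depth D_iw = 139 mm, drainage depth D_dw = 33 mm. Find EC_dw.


EC_dw = EC_iw * D_iw / D_dw
EC_dw = 4 * 139 / 33
EC_dw = 556 / 33

16.8485 dS/m


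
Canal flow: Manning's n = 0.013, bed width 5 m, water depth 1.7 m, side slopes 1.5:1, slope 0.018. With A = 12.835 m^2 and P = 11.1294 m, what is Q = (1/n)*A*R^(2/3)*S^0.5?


R = A/P = 12.835/11.1294 = 1.153252
Q = (1/0.013) * 12.835 * 1.153252^(2/3) * 0.018^0.5

145.6705 m^3/s


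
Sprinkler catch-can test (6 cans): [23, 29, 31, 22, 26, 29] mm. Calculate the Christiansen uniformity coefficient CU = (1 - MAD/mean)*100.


mean = 26.666667 mm
MAD = 3.000000 mm
CU = (1 - 3.000000/26.666667)*100

88.7500 %


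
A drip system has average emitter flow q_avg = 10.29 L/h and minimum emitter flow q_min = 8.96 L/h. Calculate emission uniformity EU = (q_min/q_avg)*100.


EU = (q_min/q_avg)*100 = (8.96/10.29)*100 = 87.0748%

87.0748 %


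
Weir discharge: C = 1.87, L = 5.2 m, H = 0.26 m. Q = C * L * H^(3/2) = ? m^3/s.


Q = C * L * H^(3/2) = 1.87 * 5.2 * 0.26^1.5 = 1.87 * 5.2 * 0.132575

1.2892 m^3/s


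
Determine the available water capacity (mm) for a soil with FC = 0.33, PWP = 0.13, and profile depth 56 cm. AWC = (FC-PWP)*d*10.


AWC = (FC - PWP) * d * 10
AWC = (0.33 - 0.13) * 56 * 10
AWC = 0.2000 * 56 * 10

112.0000 mm


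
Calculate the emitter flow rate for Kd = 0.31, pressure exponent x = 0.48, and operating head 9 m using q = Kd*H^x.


q = Kd * H^x = 0.31 * 9^0.48 = 0.31 * 2.871021

0.8900 L/h


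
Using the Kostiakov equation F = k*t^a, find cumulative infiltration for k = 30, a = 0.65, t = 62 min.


F = k * t^a = 30 * 62^0.65
F = 30 * 14.623610

438.7083 mm


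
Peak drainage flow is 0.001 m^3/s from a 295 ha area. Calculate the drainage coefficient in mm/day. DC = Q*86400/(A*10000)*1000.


DC = Q * 86400 / (A * 10000) * 1000
DC = 0.001 * 86400 / (295 * 10000) * 1000
DC = 86400.0000 / 2950000

0.0293 mm/day


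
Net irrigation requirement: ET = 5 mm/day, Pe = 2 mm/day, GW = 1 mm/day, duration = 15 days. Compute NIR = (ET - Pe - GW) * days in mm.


Daily deficit = ET - Pe - GW = 5 - 2 - 1 = 2 mm/day
NIR = 2 * 15 = 30 mm

30.0000 mm


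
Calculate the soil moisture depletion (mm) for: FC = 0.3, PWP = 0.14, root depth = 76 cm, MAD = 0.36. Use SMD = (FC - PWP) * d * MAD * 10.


SMD = (FC - PWP) * d * MAD * 10
SMD = (0.3 - 0.14) * 76 * 0.36 * 10
SMD = 0.1600 * 76 * 0.36 * 10

43.7760 mm


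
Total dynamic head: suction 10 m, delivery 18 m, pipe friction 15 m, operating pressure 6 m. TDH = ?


TDH = Hs + Hd + hf + Hp = 10 + 18 + 15 + 6 = 49

49 m


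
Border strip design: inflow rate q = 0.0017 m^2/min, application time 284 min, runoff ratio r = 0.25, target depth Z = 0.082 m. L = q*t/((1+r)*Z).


L = q*t/((1+r)*Z)
L = 0.0017*284/((1+0.25)*0.082)
L = 0.4828/0.1025

4.7102 m


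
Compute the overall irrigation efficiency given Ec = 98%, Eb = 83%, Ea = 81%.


Ec = 0.98, Eb = 0.83, Ea = 0.81
E = 0.98 * 0.83 * 0.81 * 100 = 65.8854%

65.8854 %


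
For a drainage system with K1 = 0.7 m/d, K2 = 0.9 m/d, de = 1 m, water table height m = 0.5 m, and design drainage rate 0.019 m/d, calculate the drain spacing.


S^2 = 8*K2*de*m/q + 4*K1*m^2/q
S^2 = 8*0.9*1*0.5/0.019 + 4*0.7*0.5^2/0.019
S = sqrt(226.3158)

15.0438 m


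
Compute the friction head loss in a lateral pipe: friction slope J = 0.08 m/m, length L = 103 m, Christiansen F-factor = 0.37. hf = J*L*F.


hf = J * L * F = 0.08 * 103 * 0.37 = 3.0488 m

3.0488 m


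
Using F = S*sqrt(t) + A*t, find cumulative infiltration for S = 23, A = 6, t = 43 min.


F = S*sqrt(t) + A*t
F = 23*sqrt(43) + 6*43
F = 23*6.557439 + 258

408.8211 mm


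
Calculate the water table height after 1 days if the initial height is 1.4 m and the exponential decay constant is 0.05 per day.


m = m0 * exp(-k*t)
m = 1.4 * exp(-0.05 * 1)
m = 1.4 * exp(-0.0500)

1.3317 m


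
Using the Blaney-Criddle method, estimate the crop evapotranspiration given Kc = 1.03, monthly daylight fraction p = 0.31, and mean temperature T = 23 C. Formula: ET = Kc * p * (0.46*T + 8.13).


ET = Kc * p * (0.46*T + 8.13)
ET = 1.03 * 0.31 * (0.46*23 + 8.13)
ET = 1.03 * 0.31 * 18.7100

5.9741 mm/day


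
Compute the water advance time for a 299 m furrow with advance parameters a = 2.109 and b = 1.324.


t = (L/a)^(1/b)
t = (299/2.109)^(1/1.324)
t = 141.773352^(1/1.324)

42.1766 min


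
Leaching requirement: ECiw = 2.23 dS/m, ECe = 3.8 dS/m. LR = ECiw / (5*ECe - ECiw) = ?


LR = ECiw / (5*ECe - ECiw)
LR = 2.23 / (5*3.8 - 2.23)
LR = 2.23 / 16.7700

0.1330


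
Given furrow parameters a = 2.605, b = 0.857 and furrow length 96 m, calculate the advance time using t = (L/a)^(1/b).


t = (L/a)^(1/b)
t = (96/2.605)^(1/0.857)
t = 36.852207^(1/0.857)

67.2737 min


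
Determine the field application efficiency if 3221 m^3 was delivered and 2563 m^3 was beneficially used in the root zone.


Ea = V_root / V_field * 100 = 2563 / 3221 * 100 = 79.5716%

79.5716 %


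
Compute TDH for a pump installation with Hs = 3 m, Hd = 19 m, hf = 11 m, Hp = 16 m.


TDH = Hs + Hd + hf + Hp = 3 + 19 + 11 + 16 = 49

49 m


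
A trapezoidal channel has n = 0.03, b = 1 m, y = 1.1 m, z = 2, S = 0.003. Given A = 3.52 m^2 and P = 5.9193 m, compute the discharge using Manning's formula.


R = A/P = 3.52/5.9193 = 0.594665
Q = (1/0.03) * 3.52 * 0.594665^(2/3) * 0.003^0.5

4.5446 m^3/s


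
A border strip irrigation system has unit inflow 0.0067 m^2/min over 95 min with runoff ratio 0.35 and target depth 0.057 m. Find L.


L = q*t/((1+r)*Z)
L = 0.0067*95/((1+0.35)*0.057)
L = 0.6365/0.07695

8.2716 m


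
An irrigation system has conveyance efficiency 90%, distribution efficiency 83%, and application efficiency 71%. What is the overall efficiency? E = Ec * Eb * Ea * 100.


Ec = 0.9, Eb = 0.83, Ea = 0.71
E = 0.9 * 0.83 * 0.71 * 100 = 53.0370%

53.0370 %


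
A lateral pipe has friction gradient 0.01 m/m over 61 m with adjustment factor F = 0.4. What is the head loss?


hf = J * L * F = 0.01 * 61 * 0.4 = 0.2440 m

0.2440 m


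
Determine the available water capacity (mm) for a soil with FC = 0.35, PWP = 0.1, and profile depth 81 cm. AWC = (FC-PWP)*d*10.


AWC = (FC - PWP) * d * 10
AWC = (0.35 - 0.1) * 81 * 10
AWC = 0.2500 * 81 * 10

202.5000 mm


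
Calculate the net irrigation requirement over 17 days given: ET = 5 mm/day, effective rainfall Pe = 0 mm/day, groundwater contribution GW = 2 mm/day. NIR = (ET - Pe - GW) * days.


Daily deficit = ET - Pe - GW = 5 - 0 - 2 = 3 mm/day
NIR = 3 * 17 = 51 mm

51.0000 mm


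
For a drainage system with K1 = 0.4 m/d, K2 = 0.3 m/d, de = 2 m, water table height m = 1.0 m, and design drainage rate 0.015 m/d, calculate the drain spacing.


S^2 = 8*K2*de*m/q + 4*K1*m^2/q
S^2 = 8*0.3*2*1.0/0.015 + 4*0.4*1.0^2/0.015
S = sqrt(426.6667)

20.6559 m


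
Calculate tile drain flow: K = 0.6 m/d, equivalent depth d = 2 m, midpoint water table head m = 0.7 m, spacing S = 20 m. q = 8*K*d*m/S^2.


q = 8*K*d*m/S^2
q = 8*0.6*2*0.7/20^2
q = 6.7200 / 400

0.0168 m/d
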